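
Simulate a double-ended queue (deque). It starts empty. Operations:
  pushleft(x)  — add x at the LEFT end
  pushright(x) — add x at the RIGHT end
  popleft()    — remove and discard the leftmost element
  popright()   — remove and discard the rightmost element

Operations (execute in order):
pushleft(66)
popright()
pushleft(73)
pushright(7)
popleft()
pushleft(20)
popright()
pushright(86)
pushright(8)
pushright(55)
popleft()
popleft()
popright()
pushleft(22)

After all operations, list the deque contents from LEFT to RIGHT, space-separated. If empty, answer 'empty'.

pushleft(66): [66]
popright(): []
pushleft(73): [73]
pushright(7): [73, 7]
popleft(): [7]
pushleft(20): [20, 7]
popright(): [20]
pushright(86): [20, 86]
pushright(8): [20, 86, 8]
pushright(55): [20, 86, 8, 55]
popleft(): [86, 8, 55]
popleft(): [8, 55]
popright(): [8]
pushleft(22): [22, 8]

Answer: 22 8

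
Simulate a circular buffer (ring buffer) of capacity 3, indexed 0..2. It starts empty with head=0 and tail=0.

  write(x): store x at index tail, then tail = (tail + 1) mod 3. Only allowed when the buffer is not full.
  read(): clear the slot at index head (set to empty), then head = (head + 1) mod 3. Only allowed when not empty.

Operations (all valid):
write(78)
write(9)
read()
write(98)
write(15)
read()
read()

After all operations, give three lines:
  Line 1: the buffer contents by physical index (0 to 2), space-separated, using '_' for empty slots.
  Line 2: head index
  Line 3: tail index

Answer: 15 _ _
0
1

Derivation:
write(78): buf=[78 _ _], head=0, tail=1, size=1
write(9): buf=[78 9 _], head=0, tail=2, size=2
read(): buf=[_ 9 _], head=1, tail=2, size=1
write(98): buf=[_ 9 98], head=1, tail=0, size=2
write(15): buf=[15 9 98], head=1, tail=1, size=3
read(): buf=[15 _ 98], head=2, tail=1, size=2
read(): buf=[15 _ _], head=0, tail=1, size=1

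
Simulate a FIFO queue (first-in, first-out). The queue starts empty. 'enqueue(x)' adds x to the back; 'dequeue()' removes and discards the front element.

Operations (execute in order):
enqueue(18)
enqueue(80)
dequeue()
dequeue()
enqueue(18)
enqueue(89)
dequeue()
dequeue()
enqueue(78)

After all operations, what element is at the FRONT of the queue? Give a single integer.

Answer: 78

Derivation:
enqueue(18): queue = [18]
enqueue(80): queue = [18, 80]
dequeue(): queue = [80]
dequeue(): queue = []
enqueue(18): queue = [18]
enqueue(89): queue = [18, 89]
dequeue(): queue = [89]
dequeue(): queue = []
enqueue(78): queue = [78]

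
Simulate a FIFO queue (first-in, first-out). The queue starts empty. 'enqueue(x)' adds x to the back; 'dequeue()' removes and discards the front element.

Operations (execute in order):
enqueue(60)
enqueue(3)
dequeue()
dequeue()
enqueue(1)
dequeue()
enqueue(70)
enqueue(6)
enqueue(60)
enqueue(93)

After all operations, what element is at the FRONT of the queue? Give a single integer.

enqueue(60): queue = [60]
enqueue(3): queue = [60, 3]
dequeue(): queue = [3]
dequeue(): queue = []
enqueue(1): queue = [1]
dequeue(): queue = []
enqueue(70): queue = [70]
enqueue(6): queue = [70, 6]
enqueue(60): queue = [70, 6, 60]
enqueue(93): queue = [70, 6, 60, 93]

Answer: 70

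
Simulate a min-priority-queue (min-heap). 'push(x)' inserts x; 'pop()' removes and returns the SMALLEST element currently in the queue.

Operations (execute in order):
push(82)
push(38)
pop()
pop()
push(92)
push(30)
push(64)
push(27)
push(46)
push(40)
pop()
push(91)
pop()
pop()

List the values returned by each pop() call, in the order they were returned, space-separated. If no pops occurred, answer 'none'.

push(82): heap contents = [82]
push(38): heap contents = [38, 82]
pop() → 38: heap contents = [82]
pop() → 82: heap contents = []
push(92): heap contents = [92]
push(30): heap contents = [30, 92]
push(64): heap contents = [30, 64, 92]
push(27): heap contents = [27, 30, 64, 92]
push(46): heap contents = [27, 30, 46, 64, 92]
push(40): heap contents = [27, 30, 40, 46, 64, 92]
pop() → 27: heap contents = [30, 40, 46, 64, 92]
push(91): heap contents = [30, 40, 46, 64, 91, 92]
pop() → 30: heap contents = [40, 46, 64, 91, 92]
pop() → 40: heap contents = [46, 64, 91, 92]

Answer: 38 82 27 30 40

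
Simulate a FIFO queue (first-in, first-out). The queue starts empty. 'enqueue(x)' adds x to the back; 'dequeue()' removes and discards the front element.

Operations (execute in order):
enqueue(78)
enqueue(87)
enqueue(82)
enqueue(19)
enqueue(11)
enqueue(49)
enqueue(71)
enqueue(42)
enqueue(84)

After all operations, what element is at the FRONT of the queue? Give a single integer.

Answer: 78

Derivation:
enqueue(78): queue = [78]
enqueue(87): queue = [78, 87]
enqueue(82): queue = [78, 87, 82]
enqueue(19): queue = [78, 87, 82, 19]
enqueue(11): queue = [78, 87, 82, 19, 11]
enqueue(49): queue = [78, 87, 82, 19, 11, 49]
enqueue(71): queue = [78, 87, 82, 19, 11, 49, 71]
enqueue(42): queue = [78, 87, 82, 19, 11, 49, 71, 42]
enqueue(84): queue = [78, 87, 82, 19, 11, 49, 71, 42, 84]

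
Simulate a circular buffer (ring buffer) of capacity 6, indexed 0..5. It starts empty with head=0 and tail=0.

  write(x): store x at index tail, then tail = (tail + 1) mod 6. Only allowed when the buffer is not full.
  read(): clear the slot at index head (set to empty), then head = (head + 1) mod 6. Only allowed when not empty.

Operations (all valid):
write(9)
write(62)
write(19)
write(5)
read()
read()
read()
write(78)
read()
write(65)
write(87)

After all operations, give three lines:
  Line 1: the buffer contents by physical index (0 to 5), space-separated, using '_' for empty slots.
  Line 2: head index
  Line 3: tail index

write(9): buf=[9 _ _ _ _ _], head=0, tail=1, size=1
write(62): buf=[9 62 _ _ _ _], head=0, tail=2, size=2
write(19): buf=[9 62 19 _ _ _], head=0, tail=3, size=3
write(5): buf=[9 62 19 5 _ _], head=0, tail=4, size=4
read(): buf=[_ 62 19 5 _ _], head=1, tail=4, size=3
read(): buf=[_ _ 19 5 _ _], head=2, tail=4, size=2
read(): buf=[_ _ _ 5 _ _], head=3, tail=4, size=1
write(78): buf=[_ _ _ 5 78 _], head=3, tail=5, size=2
read(): buf=[_ _ _ _ 78 _], head=4, tail=5, size=1
write(65): buf=[_ _ _ _ 78 65], head=4, tail=0, size=2
write(87): buf=[87 _ _ _ 78 65], head=4, tail=1, size=3

Answer: 87 _ _ _ 78 65
4
1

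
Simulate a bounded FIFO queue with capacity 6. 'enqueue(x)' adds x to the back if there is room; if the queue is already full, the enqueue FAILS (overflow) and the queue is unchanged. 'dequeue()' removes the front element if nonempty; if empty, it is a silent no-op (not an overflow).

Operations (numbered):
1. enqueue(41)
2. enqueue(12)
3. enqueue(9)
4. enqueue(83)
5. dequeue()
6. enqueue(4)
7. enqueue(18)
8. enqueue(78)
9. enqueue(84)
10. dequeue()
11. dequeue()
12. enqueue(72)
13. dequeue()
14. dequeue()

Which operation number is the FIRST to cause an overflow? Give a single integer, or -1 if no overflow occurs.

1. enqueue(41): size=1
2. enqueue(12): size=2
3. enqueue(9): size=3
4. enqueue(83): size=4
5. dequeue(): size=3
6. enqueue(4): size=4
7. enqueue(18): size=5
8. enqueue(78): size=6
9. enqueue(84): size=6=cap → OVERFLOW (fail)
10. dequeue(): size=5
11. dequeue(): size=4
12. enqueue(72): size=5
13. dequeue(): size=4
14. dequeue(): size=3

Answer: 9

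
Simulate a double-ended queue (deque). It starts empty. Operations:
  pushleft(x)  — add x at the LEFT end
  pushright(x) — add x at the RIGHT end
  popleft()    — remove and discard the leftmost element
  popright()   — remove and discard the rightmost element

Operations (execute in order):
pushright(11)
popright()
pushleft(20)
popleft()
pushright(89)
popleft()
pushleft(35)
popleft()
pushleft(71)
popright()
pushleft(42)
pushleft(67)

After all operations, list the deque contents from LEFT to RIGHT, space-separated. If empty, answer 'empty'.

Answer: 67 42

Derivation:
pushright(11): [11]
popright(): []
pushleft(20): [20]
popleft(): []
pushright(89): [89]
popleft(): []
pushleft(35): [35]
popleft(): []
pushleft(71): [71]
popright(): []
pushleft(42): [42]
pushleft(67): [67, 42]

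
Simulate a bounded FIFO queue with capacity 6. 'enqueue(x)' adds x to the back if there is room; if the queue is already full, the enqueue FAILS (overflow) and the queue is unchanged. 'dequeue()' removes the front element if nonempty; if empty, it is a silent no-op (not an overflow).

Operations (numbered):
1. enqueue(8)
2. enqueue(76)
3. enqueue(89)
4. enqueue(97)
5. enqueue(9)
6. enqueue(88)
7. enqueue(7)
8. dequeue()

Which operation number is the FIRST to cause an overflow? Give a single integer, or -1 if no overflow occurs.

1. enqueue(8): size=1
2. enqueue(76): size=2
3. enqueue(89): size=3
4. enqueue(97): size=4
5. enqueue(9): size=5
6. enqueue(88): size=6
7. enqueue(7): size=6=cap → OVERFLOW (fail)
8. dequeue(): size=5

Answer: 7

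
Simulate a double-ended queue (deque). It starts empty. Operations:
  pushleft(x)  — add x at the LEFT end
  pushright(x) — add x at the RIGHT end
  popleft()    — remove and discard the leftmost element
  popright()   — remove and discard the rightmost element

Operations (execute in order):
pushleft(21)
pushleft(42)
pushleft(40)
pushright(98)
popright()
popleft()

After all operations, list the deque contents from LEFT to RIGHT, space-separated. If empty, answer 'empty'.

pushleft(21): [21]
pushleft(42): [42, 21]
pushleft(40): [40, 42, 21]
pushright(98): [40, 42, 21, 98]
popright(): [40, 42, 21]
popleft(): [42, 21]

Answer: 42 21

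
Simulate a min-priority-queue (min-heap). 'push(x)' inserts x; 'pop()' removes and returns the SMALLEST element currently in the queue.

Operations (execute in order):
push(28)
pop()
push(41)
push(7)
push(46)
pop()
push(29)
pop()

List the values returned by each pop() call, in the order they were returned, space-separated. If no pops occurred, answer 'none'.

push(28): heap contents = [28]
pop() → 28: heap contents = []
push(41): heap contents = [41]
push(7): heap contents = [7, 41]
push(46): heap contents = [7, 41, 46]
pop() → 7: heap contents = [41, 46]
push(29): heap contents = [29, 41, 46]
pop() → 29: heap contents = [41, 46]

Answer: 28 7 29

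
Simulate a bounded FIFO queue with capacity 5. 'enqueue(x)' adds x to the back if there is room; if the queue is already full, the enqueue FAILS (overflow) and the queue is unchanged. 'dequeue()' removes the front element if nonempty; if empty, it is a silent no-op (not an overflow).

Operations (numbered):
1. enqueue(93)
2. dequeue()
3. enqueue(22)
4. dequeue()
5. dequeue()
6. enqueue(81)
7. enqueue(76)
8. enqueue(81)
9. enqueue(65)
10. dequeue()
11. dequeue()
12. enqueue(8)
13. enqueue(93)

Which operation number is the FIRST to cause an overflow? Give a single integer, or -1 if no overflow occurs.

1. enqueue(93): size=1
2. dequeue(): size=0
3. enqueue(22): size=1
4. dequeue(): size=0
5. dequeue(): empty, no-op, size=0
6. enqueue(81): size=1
7. enqueue(76): size=2
8. enqueue(81): size=3
9. enqueue(65): size=4
10. dequeue(): size=3
11. dequeue(): size=2
12. enqueue(8): size=3
13. enqueue(93): size=4

Answer: -1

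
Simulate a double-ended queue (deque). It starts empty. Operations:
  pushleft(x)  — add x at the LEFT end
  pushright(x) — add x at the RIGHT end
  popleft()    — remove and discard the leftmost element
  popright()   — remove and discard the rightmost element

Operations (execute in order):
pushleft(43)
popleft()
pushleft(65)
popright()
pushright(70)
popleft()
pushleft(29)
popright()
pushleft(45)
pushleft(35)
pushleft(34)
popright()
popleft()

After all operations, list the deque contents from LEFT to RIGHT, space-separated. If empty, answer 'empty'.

pushleft(43): [43]
popleft(): []
pushleft(65): [65]
popright(): []
pushright(70): [70]
popleft(): []
pushleft(29): [29]
popright(): []
pushleft(45): [45]
pushleft(35): [35, 45]
pushleft(34): [34, 35, 45]
popright(): [34, 35]
popleft(): [35]

Answer: 35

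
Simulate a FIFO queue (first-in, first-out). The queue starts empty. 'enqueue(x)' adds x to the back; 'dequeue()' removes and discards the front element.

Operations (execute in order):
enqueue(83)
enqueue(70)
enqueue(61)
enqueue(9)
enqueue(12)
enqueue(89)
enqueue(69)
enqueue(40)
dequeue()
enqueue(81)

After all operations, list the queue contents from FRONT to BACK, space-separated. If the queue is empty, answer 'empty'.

enqueue(83): [83]
enqueue(70): [83, 70]
enqueue(61): [83, 70, 61]
enqueue(9): [83, 70, 61, 9]
enqueue(12): [83, 70, 61, 9, 12]
enqueue(89): [83, 70, 61, 9, 12, 89]
enqueue(69): [83, 70, 61, 9, 12, 89, 69]
enqueue(40): [83, 70, 61, 9, 12, 89, 69, 40]
dequeue(): [70, 61, 9, 12, 89, 69, 40]
enqueue(81): [70, 61, 9, 12, 89, 69, 40, 81]

Answer: 70 61 9 12 89 69 40 81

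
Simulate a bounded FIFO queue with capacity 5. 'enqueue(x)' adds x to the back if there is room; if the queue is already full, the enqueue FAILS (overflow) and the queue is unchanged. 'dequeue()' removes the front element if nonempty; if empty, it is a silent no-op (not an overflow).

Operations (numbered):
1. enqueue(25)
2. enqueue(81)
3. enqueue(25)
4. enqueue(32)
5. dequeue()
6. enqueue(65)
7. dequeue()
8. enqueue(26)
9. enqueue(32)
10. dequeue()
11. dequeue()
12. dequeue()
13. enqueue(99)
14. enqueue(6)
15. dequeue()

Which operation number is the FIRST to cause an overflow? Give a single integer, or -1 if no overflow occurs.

1. enqueue(25): size=1
2. enqueue(81): size=2
3. enqueue(25): size=3
4. enqueue(32): size=4
5. dequeue(): size=3
6. enqueue(65): size=4
7. dequeue(): size=3
8. enqueue(26): size=4
9. enqueue(32): size=5
10. dequeue(): size=4
11. dequeue(): size=3
12. dequeue(): size=2
13. enqueue(99): size=3
14. enqueue(6): size=4
15. dequeue(): size=3

Answer: -1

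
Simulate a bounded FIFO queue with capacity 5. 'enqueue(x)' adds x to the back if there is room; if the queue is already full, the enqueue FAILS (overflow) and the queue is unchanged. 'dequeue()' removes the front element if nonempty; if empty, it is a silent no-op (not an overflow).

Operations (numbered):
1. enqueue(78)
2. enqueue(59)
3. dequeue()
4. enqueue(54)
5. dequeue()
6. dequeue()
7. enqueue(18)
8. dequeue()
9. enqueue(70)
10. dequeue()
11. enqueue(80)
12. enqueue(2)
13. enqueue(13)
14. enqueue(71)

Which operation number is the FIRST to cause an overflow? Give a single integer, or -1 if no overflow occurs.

Answer: -1

Derivation:
1. enqueue(78): size=1
2. enqueue(59): size=2
3. dequeue(): size=1
4. enqueue(54): size=2
5. dequeue(): size=1
6. dequeue(): size=0
7. enqueue(18): size=1
8. dequeue(): size=0
9. enqueue(70): size=1
10. dequeue(): size=0
11. enqueue(80): size=1
12. enqueue(2): size=2
13. enqueue(13): size=3
14. enqueue(71): size=4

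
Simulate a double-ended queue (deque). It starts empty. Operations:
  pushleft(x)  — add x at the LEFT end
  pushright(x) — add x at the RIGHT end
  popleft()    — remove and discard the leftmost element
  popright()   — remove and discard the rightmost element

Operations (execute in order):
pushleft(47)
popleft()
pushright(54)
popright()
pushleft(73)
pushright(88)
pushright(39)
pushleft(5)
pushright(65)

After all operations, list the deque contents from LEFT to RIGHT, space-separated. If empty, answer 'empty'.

Answer: 5 73 88 39 65

Derivation:
pushleft(47): [47]
popleft(): []
pushright(54): [54]
popright(): []
pushleft(73): [73]
pushright(88): [73, 88]
pushright(39): [73, 88, 39]
pushleft(5): [5, 73, 88, 39]
pushright(65): [5, 73, 88, 39, 65]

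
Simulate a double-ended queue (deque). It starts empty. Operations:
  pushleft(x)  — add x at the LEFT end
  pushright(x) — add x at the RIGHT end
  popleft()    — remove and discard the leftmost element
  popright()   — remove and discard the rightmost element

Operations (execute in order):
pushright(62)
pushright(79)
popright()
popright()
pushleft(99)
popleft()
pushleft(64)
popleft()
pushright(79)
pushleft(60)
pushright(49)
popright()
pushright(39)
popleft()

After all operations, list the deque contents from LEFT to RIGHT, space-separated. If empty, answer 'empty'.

pushright(62): [62]
pushright(79): [62, 79]
popright(): [62]
popright(): []
pushleft(99): [99]
popleft(): []
pushleft(64): [64]
popleft(): []
pushright(79): [79]
pushleft(60): [60, 79]
pushright(49): [60, 79, 49]
popright(): [60, 79]
pushright(39): [60, 79, 39]
popleft(): [79, 39]

Answer: 79 39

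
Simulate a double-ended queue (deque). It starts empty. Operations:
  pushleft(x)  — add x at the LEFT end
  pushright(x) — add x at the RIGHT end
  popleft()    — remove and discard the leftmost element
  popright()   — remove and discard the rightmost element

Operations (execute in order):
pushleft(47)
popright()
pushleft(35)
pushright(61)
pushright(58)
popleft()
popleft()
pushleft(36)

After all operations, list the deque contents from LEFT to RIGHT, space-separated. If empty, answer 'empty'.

pushleft(47): [47]
popright(): []
pushleft(35): [35]
pushright(61): [35, 61]
pushright(58): [35, 61, 58]
popleft(): [61, 58]
popleft(): [58]
pushleft(36): [36, 58]

Answer: 36 58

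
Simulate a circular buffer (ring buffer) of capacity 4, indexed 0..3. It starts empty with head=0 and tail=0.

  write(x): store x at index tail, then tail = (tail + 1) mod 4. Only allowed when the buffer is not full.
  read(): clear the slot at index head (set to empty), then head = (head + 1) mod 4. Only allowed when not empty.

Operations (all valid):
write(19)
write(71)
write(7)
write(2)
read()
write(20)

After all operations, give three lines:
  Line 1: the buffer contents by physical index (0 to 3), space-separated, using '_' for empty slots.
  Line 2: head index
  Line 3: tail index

write(19): buf=[19 _ _ _], head=0, tail=1, size=1
write(71): buf=[19 71 _ _], head=0, tail=2, size=2
write(7): buf=[19 71 7 _], head=0, tail=3, size=3
write(2): buf=[19 71 7 2], head=0, tail=0, size=4
read(): buf=[_ 71 7 2], head=1, tail=0, size=3
write(20): buf=[20 71 7 2], head=1, tail=1, size=4

Answer: 20 71 7 2
1
1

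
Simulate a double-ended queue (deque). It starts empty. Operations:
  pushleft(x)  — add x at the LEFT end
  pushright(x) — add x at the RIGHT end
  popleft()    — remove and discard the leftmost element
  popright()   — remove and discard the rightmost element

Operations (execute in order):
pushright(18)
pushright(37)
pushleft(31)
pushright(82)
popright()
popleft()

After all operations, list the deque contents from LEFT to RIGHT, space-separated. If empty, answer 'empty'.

Answer: 18 37

Derivation:
pushright(18): [18]
pushright(37): [18, 37]
pushleft(31): [31, 18, 37]
pushright(82): [31, 18, 37, 82]
popright(): [31, 18, 37]
popleft(): [18, 37]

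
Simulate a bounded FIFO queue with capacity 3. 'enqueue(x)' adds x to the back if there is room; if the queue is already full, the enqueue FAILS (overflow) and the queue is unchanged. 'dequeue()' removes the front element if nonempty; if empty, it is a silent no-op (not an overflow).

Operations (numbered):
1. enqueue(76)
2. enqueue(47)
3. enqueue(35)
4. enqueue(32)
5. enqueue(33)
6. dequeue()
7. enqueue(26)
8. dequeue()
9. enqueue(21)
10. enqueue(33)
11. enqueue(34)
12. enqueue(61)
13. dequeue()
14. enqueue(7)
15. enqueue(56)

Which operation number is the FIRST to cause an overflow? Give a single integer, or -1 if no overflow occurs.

Answer: 4

Derivation:
1. enqueue(76): size=1
2. enqueue(47): size=2
3. enqueue(35): size=3
4. enqueue(32): size=3=cap → OVERFLOW (fail)
5. enqueue(33): size=3=cap → OVERFLOW (fail)
6. dequeue(): size=2
7. enqueue(26): size=3
8. dequeue(): size=2
9. enqueue(21): size=3
10. enqueue(33): size=3=cap → OVERFLOW (fail)
11. enqueue(34): size=3=cap → OVERFLOW (fail)
12. enqueue(61): size=3=cap → OVERFLOW (fail)
13. dequeue(): size=2
14. enqueue(7): size=3
15. enqueue(56): size=3=cap → OVERFLOW (fail)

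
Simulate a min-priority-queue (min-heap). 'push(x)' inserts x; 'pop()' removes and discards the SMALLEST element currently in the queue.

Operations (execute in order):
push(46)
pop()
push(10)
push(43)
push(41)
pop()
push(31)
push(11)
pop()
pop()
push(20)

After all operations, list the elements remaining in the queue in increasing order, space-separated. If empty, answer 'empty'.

Answer: 20 41 43

Derivation:
push(46): heap contents = [46]
pop() → 46: heap contents = []
push(10): heap contents = [10]
push(43): heap contents = [10, 43]
push(41): heap contents = [10, 41, 43]
pop() → 10: heap contents = [41, 43]
push(31): heap contents = [31, 41, 43]
push(11): heap contents = [11, 31, 41, 43]
pop() → 11: heap contents = [31, 41, 43]
pop() → 31: heap contents = [41, 43]
push(20): heap contents = [20, 41, 43]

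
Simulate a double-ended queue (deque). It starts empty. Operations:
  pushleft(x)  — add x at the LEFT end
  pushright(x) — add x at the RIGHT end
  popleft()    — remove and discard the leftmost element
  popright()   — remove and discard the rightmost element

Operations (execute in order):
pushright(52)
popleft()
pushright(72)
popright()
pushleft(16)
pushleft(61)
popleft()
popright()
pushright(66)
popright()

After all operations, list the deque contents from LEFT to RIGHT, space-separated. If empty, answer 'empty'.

pushright(52): [52]
popleft(): []
pushright(72): [72]
popright(): []
pushleft(16): [16]
pushleft(61): [61, 16]
popleft(): [16]
popright(): []
pushright(66): [66]
popright(): []

Answer: empty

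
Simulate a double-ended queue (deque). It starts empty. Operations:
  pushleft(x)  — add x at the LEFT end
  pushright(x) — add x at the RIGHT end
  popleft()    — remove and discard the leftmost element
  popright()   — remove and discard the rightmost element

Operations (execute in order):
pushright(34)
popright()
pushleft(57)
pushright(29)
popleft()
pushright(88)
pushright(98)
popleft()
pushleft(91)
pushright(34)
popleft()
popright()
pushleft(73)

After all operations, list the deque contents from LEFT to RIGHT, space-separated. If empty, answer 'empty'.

pushright(34): [34]
popright(): []
pushleft(57): [57]
pushright(29): [57, 29]
popleft(): [29]
pushright(88): [29, 88]
pushright(98): [29, 88, 98]
popleft(): [88, 98]
pushleft(91): [91, 88, 98]
pushright(34): [91, 88, 98, 34]
popleft(): [88, 98, 34]
popright(): [88, 98]
pushleft(73): [73, 88, 98]

Answer: 73 88 98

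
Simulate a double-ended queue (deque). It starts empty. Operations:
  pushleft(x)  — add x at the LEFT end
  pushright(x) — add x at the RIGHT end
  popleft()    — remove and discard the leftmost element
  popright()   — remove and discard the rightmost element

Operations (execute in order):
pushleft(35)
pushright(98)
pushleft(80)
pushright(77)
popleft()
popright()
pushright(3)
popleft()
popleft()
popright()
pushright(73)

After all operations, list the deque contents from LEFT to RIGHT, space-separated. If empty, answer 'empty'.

Answer: 73

Derivation:
pushleft(35): [35]
pushright(98): [35, 98]
pushleft(80): [80, 35, 98]
pushright(77): [80, 35, 98, 77]
popleft(): [35, 98, 77]
popright(): [35, 98]
pushright(3): [35, 98, 3]
popleft(): [98, 3]
popleft(): [3]
popright(): []
pushright(73): [73]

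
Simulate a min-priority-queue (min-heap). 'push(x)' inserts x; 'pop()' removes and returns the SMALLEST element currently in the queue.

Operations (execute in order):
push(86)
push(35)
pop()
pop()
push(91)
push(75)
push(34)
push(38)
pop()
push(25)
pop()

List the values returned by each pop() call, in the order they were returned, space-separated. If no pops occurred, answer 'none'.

push(86): heap contents = [86]
push(35): heap contents = [35, 86]
pop() → 35: heap contents = [86]
pop() → 86: heap contents = []
push(91): heap contents = [91]
push(75): heap contents = [75, 91]
push(34): heap contents = [34, 75, 91]
push(38): heap contents = [34, 38, 75, 91]
pop() → 34: heap contents = [38, 75, 91]
push(25): heap contents = [25, 38, 75, 91]
pop() → 25: heap contents = [38, 75, 91]

Answer: 35 86 34 25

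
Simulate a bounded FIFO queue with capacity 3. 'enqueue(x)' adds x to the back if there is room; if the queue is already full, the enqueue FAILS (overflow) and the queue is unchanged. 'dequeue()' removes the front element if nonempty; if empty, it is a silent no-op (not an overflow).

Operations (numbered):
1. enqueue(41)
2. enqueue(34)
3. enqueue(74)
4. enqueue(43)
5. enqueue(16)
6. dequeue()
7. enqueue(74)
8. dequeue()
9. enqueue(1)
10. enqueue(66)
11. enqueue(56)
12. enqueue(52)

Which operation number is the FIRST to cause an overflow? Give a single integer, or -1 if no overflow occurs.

1. enqueue(41): size=1
2. enqueue(34): size=2
3. enqueue(74): size=3
4. enqueue(43): size=3=cap → OVERFLOW (fail)
5. enqueue(16): size=3=cap → OVERFLOW (fail)
6. dequeue(): size=2
7. enqueue(74): size=3
8. dequeue(): size=2
9. enqueue(1): size=3
10. enqueue(66): size=3=cap → OVERFLOW (fail)
11. enqueue(56): size=3=cap → OVERFLOW (fail)
12. enqueue(52): size=3=cap → OVERFLOW (fail)

Answer: 4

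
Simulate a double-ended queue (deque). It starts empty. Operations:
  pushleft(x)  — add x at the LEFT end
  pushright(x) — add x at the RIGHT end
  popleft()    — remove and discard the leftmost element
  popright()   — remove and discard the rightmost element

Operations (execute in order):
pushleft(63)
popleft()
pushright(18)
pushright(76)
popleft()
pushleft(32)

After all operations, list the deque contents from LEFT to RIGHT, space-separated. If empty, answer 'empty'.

Answer: 32 76

Derivation:
pushleft(63): [63]
popleft(): []
pushright(18): [18]
pushright(76): [18, 76]
popleft(): [76]
pushleft(32): [32, 76]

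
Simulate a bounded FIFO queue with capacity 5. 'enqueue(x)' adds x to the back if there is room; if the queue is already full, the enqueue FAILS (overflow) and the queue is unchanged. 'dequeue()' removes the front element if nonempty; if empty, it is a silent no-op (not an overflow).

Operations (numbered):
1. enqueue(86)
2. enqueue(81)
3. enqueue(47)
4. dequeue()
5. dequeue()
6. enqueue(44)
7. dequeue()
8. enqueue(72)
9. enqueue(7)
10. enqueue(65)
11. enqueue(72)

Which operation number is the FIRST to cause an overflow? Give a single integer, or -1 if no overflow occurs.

1. enqueue(86): size=1
2. enqueue(81): size=2
3. enqueue(47): size=3
4. dequeue(): size=2
5. dequeue(): size=1
6. enqueue(44): size=2
7. dequeue(): size=1
8. enqueue(72): size=2
9. enqueue(7): size=3
10. enqueue(65): size=4
11. enqueue(72): size=5

Answer: -1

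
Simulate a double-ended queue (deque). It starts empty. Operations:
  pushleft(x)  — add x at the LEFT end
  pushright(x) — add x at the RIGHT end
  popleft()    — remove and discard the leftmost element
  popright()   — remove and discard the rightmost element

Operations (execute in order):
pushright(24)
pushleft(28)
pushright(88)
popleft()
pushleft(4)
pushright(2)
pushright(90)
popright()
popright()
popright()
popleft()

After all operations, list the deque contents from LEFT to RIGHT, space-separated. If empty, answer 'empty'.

pushright(24): [24]
pushleft(28): [28, 24]
pushright(88): [28, 24, 88]
popleft(): [24, 88]
pushleft(4): [4, 24, 88]
pushright(2): [4, 24, 88, 2]
pushright(90): [4, 24, 88, 2, 90]
popright(): [4, 24, 88, 2]
popright(): [4, 24, 88]
popright(): [4, 24]
popleft(): [24]

Answer: 24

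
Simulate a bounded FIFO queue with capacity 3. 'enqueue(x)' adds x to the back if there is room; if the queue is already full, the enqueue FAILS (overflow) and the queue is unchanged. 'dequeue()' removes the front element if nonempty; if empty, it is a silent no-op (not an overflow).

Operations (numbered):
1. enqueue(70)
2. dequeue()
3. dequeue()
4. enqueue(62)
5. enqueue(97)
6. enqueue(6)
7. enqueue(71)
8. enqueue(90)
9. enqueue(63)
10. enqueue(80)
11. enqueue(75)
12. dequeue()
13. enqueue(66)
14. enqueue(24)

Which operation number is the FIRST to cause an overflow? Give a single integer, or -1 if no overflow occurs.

1. enqueue(70): size=1
2. dequeue(): size=0
3. dequeue(): empty, no-op, size=0
4. enqueue(62): size=1
5. enqueue(97): size=2
6. enqueue(6): size=3
7. enqueue(71): size=3=cap → OVERFLOW (fail)
8. enqueue(90): size=3=cap → OVERFLOW (fail)
9. enqueue(63): size=3=cap → OVERFLOW (fail)
10. enqueue(80): size=3=cap → OVERFLOW (fail)
11. enqueue(75): size=3=cap → OVERFLOW (fail)
12. dequeue(): size=2
13. enqueue(66): size=3
14. enqueue(24): size=3=cap → OVERFLOW (fail)

Answer: 7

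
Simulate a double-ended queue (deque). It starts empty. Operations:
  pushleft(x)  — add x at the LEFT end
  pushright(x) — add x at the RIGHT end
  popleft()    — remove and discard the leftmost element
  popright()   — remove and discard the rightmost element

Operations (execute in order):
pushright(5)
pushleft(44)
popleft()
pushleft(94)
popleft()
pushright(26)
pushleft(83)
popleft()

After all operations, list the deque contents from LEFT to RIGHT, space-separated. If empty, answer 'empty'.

pushright(5): [5]
pushleft(44): [44, 5]
popleft(): [5]
pushleft(94): [94, 5]
popleft(): [5]
pushright(26): [5, 26]
pushleft(83): [83, 5, 26]
popleft(): [5, 26]

Answer: 5 26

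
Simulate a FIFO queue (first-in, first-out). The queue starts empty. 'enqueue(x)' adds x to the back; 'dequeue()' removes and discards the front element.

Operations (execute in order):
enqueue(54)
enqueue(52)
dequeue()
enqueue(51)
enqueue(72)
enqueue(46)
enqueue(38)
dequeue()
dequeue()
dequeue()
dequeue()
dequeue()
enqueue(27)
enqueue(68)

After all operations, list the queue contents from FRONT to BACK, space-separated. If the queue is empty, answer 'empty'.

Answer: 27 68

Derivation:
enqueue(54): [54]
enqueue(52): [54, 52]
dequeue(): [52]
enqueue(51): [52, 51]
enqueue(72): [52, 51, 72]
enqueue(46): [52, 51, 72, 46]
enqueue(38): [52, 51, 72, 46, 38]
dequeue(): [51, 72, 46, 38]
dequeue(): [72, 46, 38]
dequeue(): [46, 38]
dequeue(): [38]
dequeue(): []
enqueue(27): [27]
enqueue(68): [27, 68]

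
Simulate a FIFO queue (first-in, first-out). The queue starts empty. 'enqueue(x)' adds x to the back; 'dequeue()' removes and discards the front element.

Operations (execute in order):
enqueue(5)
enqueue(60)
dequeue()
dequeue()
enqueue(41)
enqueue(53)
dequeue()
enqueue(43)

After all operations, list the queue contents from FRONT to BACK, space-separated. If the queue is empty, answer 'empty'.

Answer: 53 43

Derivation:
enqueue(5): [5]
enqueue(60): [5, 60]
dequeue(): [60]
dequeue(): []
enqueue(41): [41]
enqueue(53): [41, 53]
dequeue(): [53]
enqueue(43): [53, 43]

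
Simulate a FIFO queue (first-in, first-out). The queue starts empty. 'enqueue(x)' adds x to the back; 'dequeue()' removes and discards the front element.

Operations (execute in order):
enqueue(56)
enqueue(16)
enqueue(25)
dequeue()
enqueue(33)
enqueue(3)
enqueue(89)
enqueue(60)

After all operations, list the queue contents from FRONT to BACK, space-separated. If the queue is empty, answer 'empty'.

enqueue(56): [56]
enqueue(16): [56, 16]
enqueue(25): [56, 16, 25]
dequeue(): [16, 25]
enqueue(33): [16, 25, 33]
enqueue(3): [16, 25, 33, 3]
enqueue(89): [16, 25, 33, 3, 89]
enqueue(60): [16, 25, 33, 3, 89, 60]

Answer: 16 25 33 3 89 60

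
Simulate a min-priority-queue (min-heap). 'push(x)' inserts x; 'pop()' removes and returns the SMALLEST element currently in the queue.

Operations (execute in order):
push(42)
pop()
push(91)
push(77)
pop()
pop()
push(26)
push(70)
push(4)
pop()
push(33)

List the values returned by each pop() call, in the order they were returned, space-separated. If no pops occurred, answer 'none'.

Answer: 42 77 91 4

Derivation:
push(42): heap contents = [42]
pop() → 42: heap contents = []
push(91): heap contents = [91]
push(77): heap contents = [77, 91]
pop() → 77: heap contents = [91]
pop() → 91: heap contents = []
push(26): heap contents = [26]
push(70): heap contents = [26, 70]
push(4): heap contents = [4, 26, 70]
pop() → 4: heap contents = [26, 70]
push(33): heap contents = [26, 33, 70]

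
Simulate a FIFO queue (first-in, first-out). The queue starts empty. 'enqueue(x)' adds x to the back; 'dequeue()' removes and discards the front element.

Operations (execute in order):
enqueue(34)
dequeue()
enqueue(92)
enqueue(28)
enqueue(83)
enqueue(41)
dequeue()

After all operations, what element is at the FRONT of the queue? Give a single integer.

Answer: 28

Derivation:
enqueue(34): queue = [34]
dequeue(): queue = []
enqueue(92): queue = [92]
enqueue(28): queue = [92, 28]
enqueue(83): queue = [92, 28, 83]
enqueue(41): queue = [92, 28, 83, 41]
dequeue(): queue = [28, 83, 41]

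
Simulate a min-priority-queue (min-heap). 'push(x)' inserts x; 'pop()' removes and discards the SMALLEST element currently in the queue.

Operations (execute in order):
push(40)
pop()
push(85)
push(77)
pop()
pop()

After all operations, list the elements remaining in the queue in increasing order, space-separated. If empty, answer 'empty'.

Answer: empty

Derivation:
push(40): heap contents = [40]
pop() → 40: heap contents = []
push(85): heap contents = [85]
push(77): heap contents = [77, 85]
pop() → 77: heap contents = [85]
pop() → 85: heap contents = []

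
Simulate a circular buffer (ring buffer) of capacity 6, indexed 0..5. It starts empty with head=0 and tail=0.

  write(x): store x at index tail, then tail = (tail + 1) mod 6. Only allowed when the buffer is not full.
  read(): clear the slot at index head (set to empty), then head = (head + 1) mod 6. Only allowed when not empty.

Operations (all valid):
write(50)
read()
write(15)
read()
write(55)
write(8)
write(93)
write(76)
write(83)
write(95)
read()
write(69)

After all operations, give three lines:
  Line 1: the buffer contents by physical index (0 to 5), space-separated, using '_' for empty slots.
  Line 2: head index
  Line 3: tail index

write(50): buf=[50 _ _ _ _ _], head=0, tail=1, size=1
read(): buf=[_ _ _ _ _ _], head=1, tail=1, size=0
write(15): buf=[_ 15 _ _ _ _], head=1, tail=2, size=1
read(): buf=[_ _ _ _ _ _], head=2, tail=2, size=0
write(55): buf=[_ _ 55 _ _ _], head=2, tail=3, size=1
write(8): buf=[_ _ 55 8 _ _], head=2, tail=4, size=2
write(93): buf=[_ _ 55 8 93 _], head=2, tail=5, size=3
write(76): buf=[_ _ 55 8 93 76], head=2, tail=0, size=4
write(83): buf=[83 _ 55 8 93 76], head=2, tail=1, size=5
write(95): buf=[83 95 55 8 93 76], head=2, tail=2, size=6
read(): buf=[83 95 _ 8 93 76], head=3, tail=2, size=5
write(69): buf=[83 95 69 8 93 76], head=3, tail=3, size=6

Answer: 83 95 69 8 93 76
3
3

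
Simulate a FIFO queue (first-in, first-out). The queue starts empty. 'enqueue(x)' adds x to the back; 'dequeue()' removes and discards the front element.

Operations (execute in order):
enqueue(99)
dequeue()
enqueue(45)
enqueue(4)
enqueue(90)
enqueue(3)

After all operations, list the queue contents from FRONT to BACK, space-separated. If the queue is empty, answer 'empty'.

Answer: 45 4 90 3

Derivation:
enqueue(99): [99]
dequeue(): []
enqueue(45): [45]
enqueue(4): [45, 4]
enqueue(90): [45, 4, 90]
enqueue(3): [45, 4, 90, 3]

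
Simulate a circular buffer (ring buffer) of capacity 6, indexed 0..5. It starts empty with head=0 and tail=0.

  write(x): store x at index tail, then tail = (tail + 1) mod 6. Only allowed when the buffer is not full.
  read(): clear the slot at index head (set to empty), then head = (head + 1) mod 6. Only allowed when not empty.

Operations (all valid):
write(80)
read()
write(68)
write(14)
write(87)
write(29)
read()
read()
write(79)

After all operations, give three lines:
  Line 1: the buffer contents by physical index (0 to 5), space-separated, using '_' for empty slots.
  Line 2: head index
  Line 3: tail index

Answer: _ _ _ 87 29 79
3
0

Derivation:
write(80): buf=[80 _ _ _ _ _], head=0, tail=1, size=1
read(): buf=[_ _ _ _ _ _], head=1, tail=1, size=0
write(68): buf=[_ 68 _ _ _ _], head=1, tail=2, size=1
write(14): buf=[_ 68 14 _ _ _], head=1, tail=3, size=2
write(87): buf=[_ 68 14 87 _ _], head=1, tail=4, size=3
write(29): buf=[_ 68 14 87 29 _], head=1, tail=5, size=4
read(): buf=[_ _ 14 87 29 _], head=2, tail=5, size=3
read(): buf=[_ _ _ 87 29 _], head=3, tail=5, size=2
write(79): buf=[_ _ _ 87 29 79], head=3, tail=0, size=3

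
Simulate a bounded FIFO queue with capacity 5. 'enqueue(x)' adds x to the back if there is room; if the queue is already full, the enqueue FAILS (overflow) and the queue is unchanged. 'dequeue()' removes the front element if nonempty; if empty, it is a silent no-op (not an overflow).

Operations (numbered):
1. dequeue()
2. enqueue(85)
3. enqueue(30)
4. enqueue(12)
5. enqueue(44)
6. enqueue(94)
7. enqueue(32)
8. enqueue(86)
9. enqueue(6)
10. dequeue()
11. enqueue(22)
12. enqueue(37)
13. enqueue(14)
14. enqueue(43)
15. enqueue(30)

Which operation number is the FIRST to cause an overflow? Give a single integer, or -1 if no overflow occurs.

1. dequeue(): empty, no-op, size=0
2. enqueue(85): size=1
3. enqueue(30): size=2
4. enqueue(12): size=3
5. enqueue(44): size=4
6. enqueue(94): size=5
7. enqueue(32): size=5=cap → OVERFLOW (fail)
8. enqueue(86): size=5=cap → OVERFLOW (fail)
9. enqueue(6): size=5=cap → OVERFLOW (fail)
10. dequeue(): size=4
11. enqueue(22): size=5
12. enqueue(37): size=5=cap → OVERFLOW (fail)
13. enqueue(14): size=5=cap → OVERFLOW (fail)
14. enqueue(43): size=5=cap → OVERFLOW (fail)
15. enqueue(30): size=5=cap → OVERFLOW (fail)

Answer: 7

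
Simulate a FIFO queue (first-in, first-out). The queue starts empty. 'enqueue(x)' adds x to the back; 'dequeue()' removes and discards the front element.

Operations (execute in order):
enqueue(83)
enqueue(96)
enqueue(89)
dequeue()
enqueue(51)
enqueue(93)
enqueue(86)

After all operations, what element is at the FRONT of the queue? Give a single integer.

Answer: 96

Derivation:
enqueue(83): queue = [83]
enqueue(96): queue = [83, 96]
enqueue(89): queue = [83, 96, 89]
dequeue(): queue = [96, 89]
enqueue(51): queue = [96, 89, 51]
enqueue(93): queue = [96, 89, 51, 93]
enqueue(86): queue = [96, 89, 51, 93, 86]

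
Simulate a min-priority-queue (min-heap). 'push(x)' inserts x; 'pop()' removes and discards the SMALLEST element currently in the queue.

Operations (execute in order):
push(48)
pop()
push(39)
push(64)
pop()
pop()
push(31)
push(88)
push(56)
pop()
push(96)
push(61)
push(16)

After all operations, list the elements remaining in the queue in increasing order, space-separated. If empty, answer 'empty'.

Answer: 16 56 61 88 96

Derivation:
push(48): heap contents = [48]
pop() → 48: heap contents = []
push(39): heap contents = [39]
push(64): heap contents = [39, 64]
pop() → 39: heap contents = [64]
pop() → 64: heap contents = []
push(31): heap contents = [31]
push(88): heap contents = [31, 88]
push(56): heap contents = [31, 56, 88]
pop() → 31: heap contents = [56, 88]
push(96): heap contents = [56, 88, 96]
push(61): heap contents = [56, 61, 88, 96]
push(16): heap contents = [16, 56, 61, 88, 96]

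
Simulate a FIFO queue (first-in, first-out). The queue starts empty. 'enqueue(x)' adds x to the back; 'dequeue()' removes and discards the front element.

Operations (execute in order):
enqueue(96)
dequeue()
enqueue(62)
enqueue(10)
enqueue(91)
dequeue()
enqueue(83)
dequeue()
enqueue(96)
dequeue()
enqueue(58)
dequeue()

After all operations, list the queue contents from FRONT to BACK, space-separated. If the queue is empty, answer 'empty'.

enqueue(96): [96]
dequeue(): []
enqueue(62): [62]
enqueue(10): [62, 10]
enqueue(91): [62, 10, 91]
dequeue(): [10, 91]
enqueue(83): [10, 91, 83]
dequeue(): [91, 83]
enqueue(96): [91, 83, 96]
dequeue(): [83, 96]
enqueue(58): [83, 96, 58]
dequeue(): [96, 58]

Answer: 96 58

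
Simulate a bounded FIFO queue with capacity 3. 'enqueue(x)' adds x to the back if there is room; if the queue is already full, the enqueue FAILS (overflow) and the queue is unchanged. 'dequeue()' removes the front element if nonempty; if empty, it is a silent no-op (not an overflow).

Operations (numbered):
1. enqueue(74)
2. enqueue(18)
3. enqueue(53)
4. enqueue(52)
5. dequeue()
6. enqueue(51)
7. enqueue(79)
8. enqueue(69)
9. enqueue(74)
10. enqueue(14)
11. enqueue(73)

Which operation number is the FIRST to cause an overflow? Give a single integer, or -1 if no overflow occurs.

1. enqueue(74): size=1
2. enqueue(18): size=2
3. enqueue(53): size=3
4. enqueue(52): size=3=cap → OVERFLOW (fail)
5. dequeue(): size=2
6. enqueue(51): size=3
7. enqueue(79): size=3=cap → OVERFLOW (fail)
8. enqueue(69): size=3=cap → OVERFLOW (fail)
9. enqueue(74): size=3=cap → OVERFLOW (fail)
10. enqueue(14): size=3=cap → OVERFLOW (fail)
11. enqueue(73): size=3=cap → OVERFLOW (fail)

Answer: 4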